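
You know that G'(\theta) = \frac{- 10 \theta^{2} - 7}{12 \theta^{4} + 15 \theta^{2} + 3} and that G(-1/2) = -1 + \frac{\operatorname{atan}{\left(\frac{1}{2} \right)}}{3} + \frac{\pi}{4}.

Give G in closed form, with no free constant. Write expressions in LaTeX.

G(\theta) = - \frac{\operatorname{atan}{\left(\theta \right)} + 3 \operatorname{atan}{\left(2 \theta \right)} + 3}{3}

The proposed G(\theta) is checked by its d/d\theta: the result must match the given G'(\theta).
A general antiderivative is - \frac{\operatorname{atan}{\left(\theta \right)}}{3} - \operatorname{atan}{\left(2 \theta \right)} + C.
The condition gives C = -1 + \frac{\operatorname{atan}{\left(\frac{1}{2} \right)}}{3} + \frac{\pi}{4} - (\frac{\operatorname{atan}{\left(\frac{1}{2} \right)}}{3} + \frac{\pi}{4}) = -1.
So G(\theta) = - \frac{\operatorname{atan}{\left(\theta \right)} + 3 \operatorname{atan}{\left(2 \theta \right)} + 3}{3}.
Check: d/d\theta[- \frac{\operatorname{atan}{\left(\theta \right)} + 3 \operatorname{atan}{\left(2 \theta \right)} + 3}{3}] = \frac{- 10 \theta^{2} - 7}{12 \theta^{4} + 15 \theta^{2} + 3} = G'(\theta).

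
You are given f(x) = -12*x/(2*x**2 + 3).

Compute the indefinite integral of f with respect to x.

f matches the chain-rule pattern g'(h)*h' with inner function h(x) = x**2 + 3/2; substituting u = h(x) collapses the integral.
Check: d/dx[-3*log(x**2 + 3/2)] = -12*x/(2*x**2 + 3) = f(x).

F(x) = -3*log(x**2 + 3/2) + C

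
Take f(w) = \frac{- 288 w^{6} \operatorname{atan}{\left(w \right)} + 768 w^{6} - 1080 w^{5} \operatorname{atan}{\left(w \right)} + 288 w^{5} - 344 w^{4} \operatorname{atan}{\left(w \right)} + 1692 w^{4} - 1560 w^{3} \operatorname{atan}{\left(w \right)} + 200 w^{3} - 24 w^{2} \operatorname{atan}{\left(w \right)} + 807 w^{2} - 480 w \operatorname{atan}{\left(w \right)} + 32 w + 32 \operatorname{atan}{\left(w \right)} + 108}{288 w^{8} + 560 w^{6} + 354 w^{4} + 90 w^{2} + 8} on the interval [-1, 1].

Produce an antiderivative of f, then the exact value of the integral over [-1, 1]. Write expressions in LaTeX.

Whatever form F(w) takes, F'(w) = f(w) is non-negotiable.
F(w) = \frac{4 w \operatorname{atan}{\left(w \right)}}{4 w^{2} + 1} + 4 \operatorname{atan}{\left(\frac{3 w}{2} \right)} + \frac{15 \operatorname{atan}{\left(w \right)}}{8 w^{2} + 2} is an antiderivative of f.
Check: d/dw[\frac{4 w \operatorname{atan}{\left(w \right)}}{4 w^{2} + 1} + 4 \operatorname{atan}{\left(\frac{3 w}{2} \right)} + \frac{15 \operatorname{atan}{\left(w \right)}}{8 w^{2} + 2}] = \frac{- 288 w^{6} \operatorname{atan}{\left(w \right)} + 768 w^{6} - 1080 w^{5} \operatorname{atan}{\left(w \right)} + 288 w^{5} - 344 w^{4} \operatorname{atan}{\left(w \right)} + 1692 w^{4} - 1560 w^{3} \operatorname{atan}{\left(w \right)} + 200 w^{3} - 24 w^{2} \operatorname{atan}{\left(w \right)} + 807 w^{2} - 480 w \operatorname{atan}{\left(w \right)} + 32 w + 32 \operatorname{atan}{\left(w \right)} + 108}{288 w^{8} + 560 w^{6} + 354 w^{4} + 90 w^{2} + 8} = f(w).
F(1) = \frac{23 \pi}{40} + 4 \operatorname{atan}{\left(\frac{3}{2} \right)}; F(-1) = - 4 \operatorname{atan}{\left(\frac{3}{2} \right)} - \frac{7 \pi}{40}.
Integral = F(1) - F(-1) = \frac{3 \pi}{4} + 8 \operatorname{atan}{\left(\frac{3}{2} \right)}.

Antiderivative: F(w) = \frac{4 w \operatorname{atan}{\left(w \right)}}{4 w^{2} + 1} + 4 \operatorname{atan}{\left(\frac{3 w}{2} \right)} + \frac{15 \operatorname{atan}{\left(w \right)}}{8 w^{2} + 2}; value = \frac{3 \pi}{4} + 8 \operatorname{atan}{\left(\frac{3}{2} \right)}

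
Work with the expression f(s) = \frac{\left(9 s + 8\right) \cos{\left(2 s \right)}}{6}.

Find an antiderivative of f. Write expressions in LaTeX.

Whatever form F(s) takes, F'(s) = f(s) is non-negotiable.
Check: d/ds[\frac{18 s \sin{\left(2 s \right)} + 16 \sin{\left(2 s \right)} + 9 \cos{\left(2 s \right)}}{24}] = \frac{3 s \cos{\left(2 s \right)}}{2} + \frac{4 \cos{\left(2 s \right)}}{3}, which equals f(s).

An antiderivative is F(s) = \frac{18 s \sin{\left(2 s \right)} + 16 \sin{\left(2 s \right)} + 9 \cos{\left(2 s \right)}}{24}.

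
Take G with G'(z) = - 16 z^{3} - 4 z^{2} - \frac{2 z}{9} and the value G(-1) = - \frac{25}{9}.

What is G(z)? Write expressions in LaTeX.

G(z) = - 4 z^{4} - \frac{4 z^{3}}{3} - \frac{z^{2}}{9}

G'(z) matches the chain-rule pattern g'(h)*h' with inner function h(z) = 2 z^{2} + \frac{z}{3}; substituting u = h(z) collapses the integral.
A general antiderivative is - \left(2 z^{2} + \frac{z}{3}\right)^{2} + C.
The condition gives C = - \frac{25}{9} - (- \frac{25}{9}) = 0.
So G(z) = - 4 z^{4} - \frac{4 z^{3}}{3} - \frac{z^{2}}{9}.
Check: d/dz[- 4 z^{4} - \frac{4 z^{3}}{3} - \frac{z^{2}}{9}] = - 16 z^{3} - 4 z^{2} - \frac{2 z}{9} = G'(z).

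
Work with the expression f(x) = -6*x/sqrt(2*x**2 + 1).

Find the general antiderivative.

The substitution u = 2*x**2 + 1 works: f is exactly (dF/du)*(du/dx) for that inner function.
Check: d/dx[-3*sqrt(2*x**2 + 1)] = -6*x/sqrt(2*x**2 + 1) = f(x).

F(x) = -3*sqrt(2*x**2 + 1) + C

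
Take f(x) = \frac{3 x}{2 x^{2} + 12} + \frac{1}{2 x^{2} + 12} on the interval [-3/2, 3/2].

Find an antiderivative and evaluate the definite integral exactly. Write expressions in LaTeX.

The integrand splits into summands that can be handled one at a time.
F(x) = \frac{9 \log{\left(x^{2} + 6 \right)} + \sqrt{6} \operatorname{atan}{\left(\frac{\sqrt{6} x}{6} \right)}}{12} is an antiderivative of f.
Check: d/dx[\frac{9 \log{\left(x^{2} + 6 \right)} + \sqrt{6} \operatorname{atan}{\left(\frac{\sqrt{6} x}{6} \right)}}{12}] = \frac{3 x + 1}{2 x^{2} + 12}, which equals f(x).
F(3/2) = \frac{\sqrt{6} \operatorname{atan}{\left(\frac{\sqrt{6}}{4} \right)}}{12} + \frac{3 \log{\left(\frac{33}{4} \right)}}{4}; F(-3/2) = - \frac{\sqrt{6} \operatorname{atan}{\left(\frac{\sqrt{6}}{4} \right)}}{12} + \frac{3 \log{\left(\frac{33}{4} \right)}}{4}.
Integral = F(3/2) - F(-3/2) = \frac{\sqrt{6} \operatorname{atan}{\left(\frac{\sqrt{6}}{4} \right)}}{6}.

Antiderivative: F(x) = \frac{9 \log{\left(x^{2} + 6 \right)} + \sqrt{6} \operatorname{atan}{\left(\frac{\sqrt{6} x}{6} \right)}}{12}; value = \frac{\sqrt{6} \operatorname{atan}{\left(\frac{\sqrt{6}}{4} \right)}}{6}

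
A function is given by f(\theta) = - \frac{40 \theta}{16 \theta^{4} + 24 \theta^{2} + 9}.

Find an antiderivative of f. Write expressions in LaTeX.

f matches the chain-rule pattern g'(h)*h' with inner function h(\theta) = 2 \theta^{2} + \frac{3}{2}; substituting u = h(\theta) collapses the integral.
Check: d/d\theta[\frac{5}{4 \theta^{2} + 3}] = - \frac{40 \theta}{16 \theta^{4} + 24 \theta^{2} + 9} = f(\theta).

An antiderivative is F(\theta) = \frac{5}{4 \theta^{2} + 3}.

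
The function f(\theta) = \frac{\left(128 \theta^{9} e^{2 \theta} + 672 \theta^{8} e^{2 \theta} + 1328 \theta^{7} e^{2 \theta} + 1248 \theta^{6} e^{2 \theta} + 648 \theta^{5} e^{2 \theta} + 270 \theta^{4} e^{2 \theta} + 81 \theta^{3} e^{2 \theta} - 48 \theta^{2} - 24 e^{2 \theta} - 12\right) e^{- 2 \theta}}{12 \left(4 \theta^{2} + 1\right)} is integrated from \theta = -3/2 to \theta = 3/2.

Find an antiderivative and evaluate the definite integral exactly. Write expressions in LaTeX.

Any candidate F(\theta) must reproduce f(\theta) exactly when differentiated.
F(\theta) = \frac{\left(\theta^{4} \left(- 2 \theta - 3\right)^{4} e^{2 \theta} - 48 e^{2 \theta} \operatorname{atan}{\left(2 \theta \right)} + 24\right) e^{- 2 \theta}}{48} is an antiderivative of f.
Check: d/d\theta[\frac{\left(\theta^{4} \left(- 2 \theta - 3\right)^{4} e^{2 \theta} - 48 e^{2 \theta} \operatorname{atan}{\left(2 \theta \right)} + 24\right) e^{- 2 \theta}}{48}] = \frac{128 \theta^{9} e^{2 \theta} + 672 \theta^{8} e^{2 \theta} + 1328 \theta^{7} e^{2 \theta} + 1248 \theta^{6} e^{2 \theta} + 648 \theta^{5} e^{2 \theta} + 270 \theta^{4} e^{2 \theta} + 81 \theta^{3} e^{2 \theta} - 48 \theta^{2} - 24 e^{2 \theta} - 12}{48 \theta^{2} e^{2 \theta} + 12 e^{2 \theta}}, which equals f(\theta).
F(3/2) = - \operatorname{atan}{\left(3 \right)} + \frac{1}{2 e^{3}} + \frac{2187}{16}; F(-3/2) = \operatorname{atan}{\left(3 \right)} + \frac{e^{3}}{2}.
Integral = F(3/2) - F(-3/2) = - \frac{e^{3}}{2} - 2 \operatorname{atan}{\left(3 \right)} + \frac{1}{2 e^{3}} + \frac{2187}{16}.

Antiderivative: F(\theta) = \frac{\left(\theta^{4} \left(- 2 \theta - 3\right)^{4} e^{2 \theta} - 48 e^{2 \theta} \operatorname{atan}{\left(2 \theta \right)} + 24\right) e^{- 2 \theta}}{48}; value = - \frac{e^{3}}{2} - 2 \operatorname{atan}{\left(3 \right)} + \frac{1}{2 e^{3}} + \frac{2187}{16}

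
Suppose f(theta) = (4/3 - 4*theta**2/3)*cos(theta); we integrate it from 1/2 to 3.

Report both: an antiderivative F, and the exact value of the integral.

For F(theta) to be correct the identity F'(theta) - f(theta) = 0 must hold.
F(theta) = -4*theta**2*sin(theta)/3 - 8*theta*cos(theta)/3 + 4*sin(theta) is an antiderivative of f.
Check: d/dtheta[-4*theta**2*sin(theta)/3 - 8*theta*cos(theta)/3 + 4*sin(theta)] = -4*theta**2*cos(theta)/3 + 4*cos(theta)/3, which equals f(theta).
F(3) = -8*sin(3) - 8*cos(3); F(1/2) = -4*cos(1/2)/3 + 11*sin(1/2)/3.
Integral = F(3) - F(1/2) = -11*sin(1/2)/3 - 8*sin(3) + 4*cos(1/2)/3 - 8*cos(3).

Antiderivative: F(theta) = -4*theta**2*sin(theta)/3 - 8*theta*cos(theta)/3 + 4*sin(theta); value = -11*sin(1/2)/3 - 8*sin(3) + 4*cos(1/2)/3 - 8*cos(3)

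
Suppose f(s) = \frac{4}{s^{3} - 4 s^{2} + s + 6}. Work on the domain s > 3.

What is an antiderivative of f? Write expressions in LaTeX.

An antiderivative is F(s) = \frac{3 \log{\left(s - 3 \right)} - 4 \log{\left(s - 2 \right)} + \log{\left(s + 1 \right)}}{3}.

Factor the denominator (\left(s - 3\right) \left(s - 2\right) \left(s + 1\right)) and decompose: f = \frac{1}{3 \left(s + 1\right)} - \frac{4}{3 \left(s - 2\right)} + \frac{1}{s - 3}; each piece integrates to a log, atan, or power term.
Check: d/ds[\frac{3 \log{\left(s - 3 \right)} - 4 \log{\left(s - 2 \right)} + \log{\left(s + 1 \right)}}{3}] = \frac{4}{s^{3} - 4 s^{2} + s + 6} = f(s).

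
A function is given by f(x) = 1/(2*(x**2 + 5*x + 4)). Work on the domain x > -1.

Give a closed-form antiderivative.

An antiderivative is F(x) = (log(x + 1) - log(x + 4))/6.

Factor the denominator (2*(x + 1)*(x + 4)) and decompose: f = -1/(6*(x + 4)) + 1/(6*(x + 1)); each piece integrates to a log, atan, or power term.
Check: d/dx[(log(x + 1) - log(x + 4))/6] = 1/(2*x**2 + 10*x + 8), which equals f(x).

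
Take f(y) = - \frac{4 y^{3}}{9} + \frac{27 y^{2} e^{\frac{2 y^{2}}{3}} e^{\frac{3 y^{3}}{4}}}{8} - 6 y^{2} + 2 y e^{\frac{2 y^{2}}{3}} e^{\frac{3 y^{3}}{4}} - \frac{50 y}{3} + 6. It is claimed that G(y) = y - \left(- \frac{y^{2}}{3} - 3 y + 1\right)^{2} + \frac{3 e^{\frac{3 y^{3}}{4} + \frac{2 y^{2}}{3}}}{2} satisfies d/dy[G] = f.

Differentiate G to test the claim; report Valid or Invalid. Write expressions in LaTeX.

d/dy[G] = - \frac{4 y^{3}}{9} + \frac{27 y^{2} e^{\frac{2 y^{2}}{3}} e^{\frac{3 y^{3}}{4}}}{8} - 6 y^{2} + 2 y e^{\frac{2 y^{2}}{3}} e^{\frac{3 y^{3}}{4}} - \frac{50 y}{3} + 7
d/dy[G] - f(y) = 1 != 0.

Invalid: d/dy[G] - f = 1, which is not 0.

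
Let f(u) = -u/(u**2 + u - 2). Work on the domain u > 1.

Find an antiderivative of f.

The denominator factors as (u - 1)*(u + 2); partial fractions split f into directly integrable pieces: -2/(3*(u + 2)) - 1/(3*(u - 1)).
Check: d/du[-(log(u - 1) + 2*log(u + 2))/3] = -u/(u**2 + u - 2) = f(u).

An antiderivative is F(u) = -(log(u - 1) + 2*log(u + 2))/3.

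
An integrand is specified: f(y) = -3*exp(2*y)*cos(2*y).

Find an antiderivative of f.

An antiderivative is F(y) = -3*exp(2*y)*sin(2*y)/4 - 3*exp(2*y)*cos(2*y)/4.

Recover f(y) by differentiating a candidate F(y); any mismatch rules it out.
Check: d/dy[-3*exp(2*y)*sin(2*y)/4 - 3*exp(2*y)*cos(2*y)/4] = -3*exp(2*y)*cos(2*y) = f(y).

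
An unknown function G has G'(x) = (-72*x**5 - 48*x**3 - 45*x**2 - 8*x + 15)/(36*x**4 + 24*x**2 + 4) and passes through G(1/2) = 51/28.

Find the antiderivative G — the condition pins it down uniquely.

G(x) = (-4*x**2*(3*x**2 + 1) + 12*x**2 + 15*x + 4)/(4*(3*x**2 + 1))

Any candidate G(x) must reproduce the stated G'(x) exactly.
A general antiderivative is -x**2 + 5*x/(2*(2*x**2 + 2/3)) + C.
The condition gives C = 51/28 - (23/28) = 1.
So G(x) = (-4*x**2*(3*x**2 + 1) + 12*x**2 + 15*x + 4)/(4*(3*x**2 + 1)).
Check: d/dx[(-4*x**2*(3*x**2 + 1) + 12*x**2 + 15*x + 4)/(4*(3*x**2 + 1))] = (-72*x**5 - 48*x**3 - 45*x**2 - 8*x + 15)/(36*x**4 + 24*x**2 + 4) = G'(x).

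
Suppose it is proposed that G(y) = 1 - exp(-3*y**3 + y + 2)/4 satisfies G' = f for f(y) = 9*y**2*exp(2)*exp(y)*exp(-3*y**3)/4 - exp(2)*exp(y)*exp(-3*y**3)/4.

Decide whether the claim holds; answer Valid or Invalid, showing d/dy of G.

Valid - differentiating G returns exactly f.

d/dy[G] = 9*y**2*exp(2)*exp(y)*exp(-3*y**3)/4 - exp(2)*exp(y)*exp(-3*y**3)/4
This equals f(y) exactly, so the claim holds.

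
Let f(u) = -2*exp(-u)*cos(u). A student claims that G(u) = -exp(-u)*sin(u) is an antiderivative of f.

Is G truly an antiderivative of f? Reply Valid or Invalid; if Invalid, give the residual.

d/du[G] = (sin(u) - cos(u))*exp(-u)
d/du[G] - f(u) = (sin(u) + cos(u))*exp(-u) != 0.

Invalid: d/du[G] - f = (sin(u) + cos(u))*exp(-u), which is not 0.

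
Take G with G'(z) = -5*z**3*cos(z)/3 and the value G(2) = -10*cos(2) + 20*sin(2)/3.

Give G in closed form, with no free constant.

G(z) = -5*(z**3*sin(z) + 3*z**2*cos(z) - 6*z*sin(z) - 6*cos(z))/3

Differentiate the proposed G(z) back; it has to land on the given G'(z).
A general antiderivative is -5*z**3*sin(z)/3 - 5*z**2*cos(z) + 10*z*sin(z) + 10*cos(z) + C.
The condition gives C = -10*cos(2) + 20*sin(2)/3 - (-10*cos(2) + 20*sin(2)/3) = 0.
So G(z) = -5*(z**3*sin(z) + 3*z**2*cos(z) - 6*z*sin(z) - 6*cos(z))/3.
Check: d/dz[-5*(z**3*sin(z) + 3*z**2*cos(z) - 6*z*sin(z) - 6*cos(z))/3] = -5*z**3*cos(z)/3 = G'(z).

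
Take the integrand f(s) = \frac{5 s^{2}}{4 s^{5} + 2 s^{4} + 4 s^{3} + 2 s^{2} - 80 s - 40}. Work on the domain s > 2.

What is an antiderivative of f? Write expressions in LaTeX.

An antiderivative is F(s) = \frac{\log{\left(s - 2 \right)}}{18} - \frac{\log{\left(s + \frac{1}{2} \right)}}{63} + \frac{5 \log{\left(s + 2 \right)}}{54} - \frac{25 \log{\left(s^{2} + 5 \right)}}{378} + \frac{5 \sqrt{5} \operatorname{atan}{\left(\frac{\sqrt{5} s}{5} \right)}}{378}.

The denominator factors as 2 \left(s - 2\right) \left(s + 2\right) \left(2 s + 1\right) \left(s^{2} + 5\right); partial fractions split f into directly integrable pieces: - \frac{25 \left(2 s - 1\right)}{378 \left(s^{2} + 5\right)} - \frac{2}{63 \left(2 s + 1\right)} + \frac{5}{54 \left(s + 2\right)} + \frac{1}{18 \left(s - 2\right)}.
Check: d/ds[\frac{\log{\left(s - 2 \right)}}{18} - \frac{\log{\left(s + \frac{1}{2} \right)}}{63} + \frac{5 \log{\left(s + 2 \right)}}{54} - \frac{25 \log{\left(s^{2} + 5 \right)}}{378} + \frac{5 \sqrt{5} \operatorname{atan}{\left(\frac{\sqrt{5} s}{5} \right)}}{378}] = \frac{5 s^{2}}{4 s^{5} + 2 s^{4} + 4 s^{3} + 2 s^{2} - 80 s - 40} = f(s).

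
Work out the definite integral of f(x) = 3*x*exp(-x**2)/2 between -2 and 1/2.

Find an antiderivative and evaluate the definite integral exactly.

f matches the chain-rule pattern g'(h)*h' with inner function h(x) = -x**2; substituting u = h(x) collapses the integral.
F(x) = -3*exp(-x**2)/4 is an antiderivative of f.
Check: d/dx[-3*exp(-x**2)/4] = 3*x*exp(-x**2)/2 = f(x).
F(1/2) = -3*exp(-1/4)/4; F(-2) = -3*exp(-4)/4.
Integral = F(1/2) - F(-2) = -3*exp(-1/4)/4 + 3*exp(-4)/4.

Antiderivative: F(x) = -3*exp(-x**2)/4; value = -3*exp(-1/4)/4 + 3*exp(-4)/4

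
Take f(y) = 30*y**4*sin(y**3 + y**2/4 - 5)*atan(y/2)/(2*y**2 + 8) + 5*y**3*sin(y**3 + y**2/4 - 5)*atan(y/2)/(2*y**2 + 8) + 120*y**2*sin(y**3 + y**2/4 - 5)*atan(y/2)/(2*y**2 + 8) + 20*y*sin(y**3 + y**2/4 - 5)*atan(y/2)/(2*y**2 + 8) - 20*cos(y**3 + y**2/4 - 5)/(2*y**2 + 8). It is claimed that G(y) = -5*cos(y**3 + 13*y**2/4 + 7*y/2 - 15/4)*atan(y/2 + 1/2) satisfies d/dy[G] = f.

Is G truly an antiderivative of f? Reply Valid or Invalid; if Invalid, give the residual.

Invalid: d/dy[G] - f = (-30*y**6*sin(y**3 + y**2/4 - 5)*atan(y/2) + 30*y**6*sin(y**3 + 13*y**2/4 + 7*y/2 - 15/4)*atan(y/2 + 1/2) - 65*y**5*sin(y**3 + y**2/4 - 5)*atan(y/2) + 125*y**5*sin(y**3 + 13*y**2/4 + 7*y/2 - 15/4)*atan(y/2 + 1/2) - 280*y**4*sin(y**3 + y**2/4 - 5)*atan(y/2) + 435*y**4*sin(y**3 + 13*y**2/4 + 7*y/2 - 15/4)*atan(y/2 + 1/2) - 285*y**3*sin(y**3 + y**2/4 - 5)*atan(y/2) + 895*y**3*sin(y**3 + 13*y**2/4 + 7*y/2 - 15/4)*atan(y/2 + 1/2) - 640*y**2*sin(y**3 + y**2/4 - 5)*atan(y/2) + 1435*y**2*sin(y**3 + 13*y**2/4 + 7*y/2 - 15/4)*atan(y/2 + 1/2) + 20*y**2*cos(y**3 + y**2/4 - 5) - 20*y**2*cos(y**3 + 13*y**2/4 + 7*y/2 - 15/4) - 100*y*sin(y**3 + y**2/4 - 5)*atan(y/2) + 1580*y*sin(y**3 + 13*y**2/4 + 7*y/2 - 15/4)*atan(y/2 + 1/2) + 40*y*cos(y**3 + y**2/4 - 5) + 700*sin(y**3 + 13*y**2/4 + 7*y/2 - 15/4)*atan(y/2 + 1/2) + 100*cos(y**3 + y**2/4 - 5) - 80*cos(y**3 + 13*y**2/4 + 7*y/2 - 15/4))/(2*y**4 + 4*y**3 + 18*y**2 + 16*y + 40), which is not 0.

d/dy[G] = (30*y**4*sin(y**3 + 13*y**2/4 + 7*y/2 - 15/4)*atan(y/2 + 1/2) + 125*y**3*sin(y**3 + 13*y**2/4 + 7*y/2 - 15/4)*atan(y/2 + 1/2) + 315*y**2*sin(y**3 + 13*y**2/4 + 7*y/2 - 15/4)*atan(y/2 + 1/2) + 395*y*sin(y**3 + 13*y**2/4 + 7*y/2 - 15/4)*atan(y/2 + 1/2) + 175*sin(y**3 + 13*y**2/4 + 7*y/2 - 15/4)*atan(y/2 + 1/2) - 20*cos(y**3 + 13*y**2/4 + 7*y/2 - 15/4))/(2*y**2 + 4*y + 10)
d/dy[G] - f(y) = (-30*y**6*sin(y**3 + y**2/4 - 5)*atan(y/2) + 30*y**6*sin(y**3 + 13*y**2/4 + 7*y/2 - 15/4)*atan(y/2 + 1/2) - 65*y**5*sin(y**3 + y**2/4 - 5)*atan(y/2) + 125*y**5*sin(y**3 + 13*y**2/4 + 7*y/2 - 15/4)*atan(y/2 + 1/2) - 280*y**4*sin(y**3 + y**2/4 - 5)*atan(y/2) + 435*y**4*sin(y**3 + 13*y**2/4 + 7*y/2 - 15/4)*atan(y/2 + 1/2) - 285*y**3*sin(y**3 + y**2/4 - 5)*atan(y/2) + 895*y**3*sin(y**3 + 13*y**2/4 + 7*y/2 - 15/4)*atan(y/2 + 1/2) - 640*y**2*sin(y**3 + y**2/4 - 5)*atan(y/2) + 1435*y**2*sin(y**3 + 13*y**2/4 + 7*y/2 - 15/4)*atan(y/2 + 1/2) + 20*y**2*cos(y**3 + y**2/4 - 5) - 20*y**2*cos(y**3 + 13*y**2/4 + 7*y/2 - 15/4) - 100*y*sin(y**3 + y**2/4 - 5)*atan(y/2) + 1580*y*sin(y**3 + 13*y**2/4 + 7*y/2 - 15/4)*atan(y/2 + 1/2) + 40*y*cos(y**3 + y**2/4 - 5) + 700*sin(y**3 + 13*y**2/4 + 7*y/2 - 15/4)*atan(y/2 + 1/2) + 100*cos(y**3 + y**2/4 - 5) - 80*cos(y**3 + 13*y**2/4 + 7*y/2 - 15/4))/(2*y**4 + 4*y**3 + 18*y**2 + 16*y + 40) != 0.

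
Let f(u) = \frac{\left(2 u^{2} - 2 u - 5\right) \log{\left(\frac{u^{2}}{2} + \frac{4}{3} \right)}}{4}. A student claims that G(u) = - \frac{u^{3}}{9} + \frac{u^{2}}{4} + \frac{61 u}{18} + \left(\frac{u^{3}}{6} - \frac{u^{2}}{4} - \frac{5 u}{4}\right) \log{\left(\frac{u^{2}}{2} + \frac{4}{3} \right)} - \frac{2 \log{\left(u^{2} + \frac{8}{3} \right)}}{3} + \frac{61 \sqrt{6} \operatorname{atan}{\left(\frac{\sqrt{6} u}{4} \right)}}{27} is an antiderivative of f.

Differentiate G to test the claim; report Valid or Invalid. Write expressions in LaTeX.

d/du[G] = \frac{54 u^{4} \log{\left(3 u^{2} + 8 \right)} - 54 u^{4} \log{\left(6 \right)} - 54 u^{3} \log{\left(3 u^{2} + 8 \right)} + 54 u^{3} \log{\left(6 \right)} + 9 u^{2} \log{\left(3 u^{2} + 8 \right)} - 9 u^{2} \log{\left(6 \right)} - 144 u \log{\left(3 u^{2} + 8 \right)} + 144 u \log{\left(6 \right)} - 360 \log{\left(3 u^{2} + 8 \right)} + 360 \log{\left(6 \right)} + 1952}{108 u^{2} + 288}
d/du[G] - f(u) = \frac{488}{27 u^{2} + 72} != 0.

Invalid: d/du[G] - f = \frac{488}{27 u^{2} + 72}, which is not 0.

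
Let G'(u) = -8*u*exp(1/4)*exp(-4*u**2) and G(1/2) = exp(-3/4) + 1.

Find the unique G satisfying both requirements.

G'(u) matches the chain-rule pattern g'(h)*h' with inner function h(u) = 1/4 - 4*u**2; substituting w = h(u) collapses the integral.
A general antiderivative is exp(1/4 - 4*u**2) + C.
The condition gives C = exp(-3/4) + 1 - (exp(-3/4)) = 1.
So G(u) = (exp(-1/4)*exp(4*u**2) + 1)*exp(1/4)*exp(-4*u**2).
Check: d/du[(exp(-1/4)*exp(4*u**2) + 1)*exp(1/4)*exp(-4*u**2)] = -8*u*exp(1/4)*exp(-4*u**2) = G'(u).

G(u) = (exp(-1/4)*exp(4*u**2) + 1)*exp(1/4)*exp(-4*u**2)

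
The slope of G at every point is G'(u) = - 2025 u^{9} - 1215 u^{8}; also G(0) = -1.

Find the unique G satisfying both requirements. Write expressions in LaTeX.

G(u) = \frac{- 135 u^{9} \left(3 u + 2\right) - 2}{2}

G'(u) has the shape v'r + vr' for v = - 81 u^{8} and r = \frac{5 u^{2}}{2} + \frac{5 u}{3} — it is the derivative of the product v*r.
A general antiderivative is - 81 u^{8} \left(\frac{5 u^{2}}{2} + \frac{5 u}{3}\right) + C.
The condition gives C = -1 - (0) = -1.
So G(u) = \frac{- 135 u^{9} \left(3 u + 2\right) - 2}{2}.
Check: d/du[\frac{- 135 u^{9} \left(3 u + 2\right) - 2}{2}] = - 2025 u^{9} - 1215 u^{8} = G'(u).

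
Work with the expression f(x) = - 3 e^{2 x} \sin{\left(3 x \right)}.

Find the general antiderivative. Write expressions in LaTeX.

F(x) = - \frac{6 e^{2 x} \sin{\left(3 x \right)}}{13} + \frac{9 e^{2 x} \cos{\left(3 x \right)}}{13} + C

Differentiate the proposed F(x) back; it has to land on f(x) exactly.
Check: d/dx[- \frac{6 e^{2 x} \sin{\left(3 x \right)}}{13} + \frac{9 e^{2 x} \cos{\left(3 x \right)}}{13}] = - 3 e^{2 x} \sin{\left(3 x \right)} = f(x).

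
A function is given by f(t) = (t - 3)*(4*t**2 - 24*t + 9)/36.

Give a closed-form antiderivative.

f matches the chain-rule pattern g'(h)*h' with inner function h(t) = -t**2/3 + 2*t - 3/4; substituting u = h(t) collapses the integral.
Check: d/dt[(4*t**2 - 24*t + 9)**2/576] = t**3/9 - t**2 + 9*t/4 - 3/4, which equals f(t).

An antiderivative is F(t) = (4*t**2 - 24*t + 9)**2/576.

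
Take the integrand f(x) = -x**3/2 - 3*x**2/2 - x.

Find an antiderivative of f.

The substitution u = x**2/2 + x works: f is exactly (dF/du)*(du/dx) for that inner function.
Check: d/dx[-x**4/8 - x**3/2 - x**2/2] = -x**3/2 - 3*x**2/2 - x = f(x).

An antiderivative is F(x) = -x**4/8 - x**3/2 - x**2/2.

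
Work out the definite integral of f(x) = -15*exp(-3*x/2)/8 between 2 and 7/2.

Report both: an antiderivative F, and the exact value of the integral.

Antiderivative: F(x) = 5*exp(-3*x/2)/4; value = -5*exp(-3)/4 + 5*exp(-21/4)/4

A candidate is checked by its d/dx: the result must match f(x).
F(x) = 5*exp(-3*x/2)/4 is an antiderivative of f.
Check: d/dx[5*exp(-3*x/2)/4] = -15*exp(-3*x/2)/8 = f(x).
F(7/2) = 5*exp(-21/4)/4; F(2) = 5*exp(-3)/4.
Integral = F(7/2) - F(2) = -5*exp(-3)/4 + 5*exp(-21/4)/4.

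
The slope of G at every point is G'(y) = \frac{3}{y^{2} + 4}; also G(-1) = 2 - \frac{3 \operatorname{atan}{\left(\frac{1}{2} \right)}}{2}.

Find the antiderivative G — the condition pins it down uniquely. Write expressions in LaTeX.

Since d/dy undoes antidifferentiation here, G(y) must give back the stated G'(y).
A general antiderivative is \frac{3 \operatorname{atan}{\left(\frac{y}{2} \right)}}{2} + C.
The condition gives C = 2 - \frac{3 \operatorname{atan}{\left(\frac{1}{2} \right)}}{2} - (- \frac{3 \operatorname{atan}{\left(\frac{1}{2} \right)}}{2}) = 2.
So G(y) = \frac{3 \operatorname{atan}{\left(\frac{y}{2} \right)} + 4}{2}.
Check: d/dy[\frac{3 \operatorname{atan}{\left(\frac{y}{2} \right)} + 4}{2}] = \frac{3}{y^{2} + 4} = G'(y).

G(y) = \frac{3 \operatorname{atan}{\left(\frac{y}{2} \right)} + 4}{2}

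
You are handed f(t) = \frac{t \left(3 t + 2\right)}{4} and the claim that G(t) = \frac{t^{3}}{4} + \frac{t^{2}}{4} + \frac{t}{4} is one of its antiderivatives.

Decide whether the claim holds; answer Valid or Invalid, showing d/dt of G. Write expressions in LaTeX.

Invalid: d/dt[G] - f = \frac{1}{4}, which is not 0.

d/dt[G] = \frac{3 t^{2}}{4} + \frac{t}{2} + \frac{1}{4}
d/dt[G] - f(t) = \frac{1}{4} != 0.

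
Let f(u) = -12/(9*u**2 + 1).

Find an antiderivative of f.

An antiderivative is F(u) = -4*atan(3*u).

Check any antiderivative F(u) by computing F'(u) and comparing it with f(u).
Check: d/du[-4*atan(3*u)] = -12/(9*u**2 + 1) = f(u).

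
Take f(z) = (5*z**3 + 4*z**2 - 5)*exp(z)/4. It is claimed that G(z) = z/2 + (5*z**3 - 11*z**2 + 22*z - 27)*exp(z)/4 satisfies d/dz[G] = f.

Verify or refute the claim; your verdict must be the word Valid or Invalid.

d/dz[G] = 5*z**3*exp(z)/4 + z**2*exp(z) - 5*exp(z)/4 + 1/2
d/dz[G] - f(z) = 1/2 != 0.

Invalid: d/dz[G] - f = 1/2, which is not 0.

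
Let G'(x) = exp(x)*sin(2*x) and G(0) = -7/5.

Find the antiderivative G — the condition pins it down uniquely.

G(x) = exp(x)*sin(2*x)/5 - 2*exp(x)*cos(2*x)/5 - 1

Recover the given G'(x) by differentiating a candidate G(x); any mismatch rules it out.
A general antiderivative is exp(x)*sin(2*x)/5 - 2*exp(x)*cos(2*x)/5 + C.
The condition gives C = -7/5 - (-2/5) = -1.
So G(x) = exp(x)*sin(2*x)/5 - 2*exp(x)*cos(2*x)/5 - 1.
Check: d/dx[exp(x)*sin(2*x)/5 - 2*exp(x)*cos(2*x)/5 - 1] = exp(x)*sin(2*x) = G'(x).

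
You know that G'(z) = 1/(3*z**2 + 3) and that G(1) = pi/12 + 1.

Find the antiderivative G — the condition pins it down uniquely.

A first test for any G(z): its z-derivative must equal the given G'(z).
A general antiderivative is atan(z)/3 + C.
The condition gives C = pi/12 + 1 - (pi/12) = 1.
So G(z) = (atan(z) + 3)/3.
Check: d/dz[(atan(z) + 3)/3] = 1/(3*z**2 + 3) = G'(z).

G(z) = (atan(z) + 3)/3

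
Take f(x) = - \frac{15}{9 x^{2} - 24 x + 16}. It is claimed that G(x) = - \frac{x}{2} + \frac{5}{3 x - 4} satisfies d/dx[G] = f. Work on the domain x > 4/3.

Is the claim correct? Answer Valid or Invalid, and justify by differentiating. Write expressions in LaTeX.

d/dx[G] = \frac{- 9 x^{2} + 24 x - 46}{18 x^{2} - 48 x + 32}
d/dx[G] - f(x) = - \frac{1}{2} != 0.

Invalid: d/dx[G] - f = - \frac{1}{2}, which is not 0.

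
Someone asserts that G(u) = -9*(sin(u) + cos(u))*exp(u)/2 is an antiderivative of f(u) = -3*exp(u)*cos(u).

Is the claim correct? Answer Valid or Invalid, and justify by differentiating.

Invalid: d/du[G] - f = -6*exp(u)*cos(u), which is not 0.

d/du[G] = -9*exp(u)*cos(u)
d/du[G] - f(u) = -6*exp(u)*cos(u) != 0.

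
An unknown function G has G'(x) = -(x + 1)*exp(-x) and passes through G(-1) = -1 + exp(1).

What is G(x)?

G(x) = (x - exp(x) + 2)*exp(-x)

Recognize the product-rule pattern: G'(x) = u'v + uv' with u = x + 2, v = exp(-x), so integration by parts undoes it.
A general antiderivative is (x + 2)*exp(-x) + C.
The condition gives C = -1 + exp(1) - (exp(1)) = -1.
So G(x) = (x - exp(x) + 2)*exp(-x).
Check: d/dx[(x - exp(x) + 2)*exp(-x)] = (-x - 1)*exp(-x), which equals G'(x).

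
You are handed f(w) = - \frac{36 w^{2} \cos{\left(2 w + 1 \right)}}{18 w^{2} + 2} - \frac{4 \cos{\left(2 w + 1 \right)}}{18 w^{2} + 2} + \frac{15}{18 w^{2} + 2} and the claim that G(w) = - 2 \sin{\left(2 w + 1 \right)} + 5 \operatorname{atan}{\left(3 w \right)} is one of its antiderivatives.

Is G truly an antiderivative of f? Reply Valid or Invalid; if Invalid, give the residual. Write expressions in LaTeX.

Invalid: d/dw[G] - f = \frac{- 36 w^{2} \cos{\left(2 w + 1 \right)} - 4 \cos{\left(2 w + 1 \right)} + 15}{18 w^{2} + 2}, which is not 0.

d/dw[G] = \frac{- 36 w^{2} \cos{\left(2 w + 1 \right)} - 4 \cos{\left(2 w + 1 \right)} + 15}{9 w^{2} + 1}
d/dw[G] - f(w) = \frac{- 36 w^{2} \cos{\left(2 w + 1 \right)} - 4 \cos{\left(2 w + 1 \right)} + 15}{18 w^{2} + 2} != 0.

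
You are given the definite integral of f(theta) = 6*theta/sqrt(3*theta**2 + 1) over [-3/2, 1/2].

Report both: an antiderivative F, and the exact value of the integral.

f matches the chain-rule pattern g'(h)*h' with inner function h(theta) = 3*theta**2 + 1; substituting u = h(theta) collapses the integral.
F(theta) = 2*sqrt(3*theta**2 + 1) is an antiderivative of f.
Check: d/dtheta[2*sqrt(3*theta**2 + 1)] = 6*theta/sqrt(3*theta**2 + 1) = f(theta).
F(1/2) = sqrt(7); F(-3/2) = sqrt(31).
Integral = F(1/2) - F(-3/2) = -sqrt(31) + sqrt(7).

Antiderivative: F(theta) = 2*sqrt(3*theta**2 + 1); value = -sqrt(31) + sqrt(7)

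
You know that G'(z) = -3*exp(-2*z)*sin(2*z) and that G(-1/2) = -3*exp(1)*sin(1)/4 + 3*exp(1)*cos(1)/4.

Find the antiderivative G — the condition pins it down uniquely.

G(z) = 3*exp(-2*z)*sin(2*z)/4 + 3*exp(-2*z)*cos(2*z)/4

Differentiate the proposed G(z) back; it has to land on the given G'(z).
A general antiderivative is 3*exp(-2*z)*sin(2*z)/4 + 3*exp(-2*z)*cos(2*z)/4 + C.
The condition gives C = -3*exp(1)*sin(1)/4 + 3*exp(1)*cos(1)/4 - (-3*exp(1)*sin(1)/4 + 3*exp(1)*cos(1)/4) = 0.
So G(z) = 3*exp(-2*z)*sin(2*z)/4 + 3*exp(-2*z)*cos(2*z)/4.
Check: d/dz[3*exp(-2*z)*sin(2*z)/4 + 3*exp(-2*z)*cos(2*z)/4] = -3*exp(-2*z)*sin(2*z) = G'(z).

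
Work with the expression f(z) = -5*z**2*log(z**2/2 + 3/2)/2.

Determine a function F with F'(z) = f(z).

A candidate is checked by its d/dz: the result must match f(z).
Check: d/dz[-5*(3*z**3*log(z**2/2 + 3/2) - 2*z**3 + 18*z - 18*sqrt(3)*atan(sqrt(3)*z/3))/18] = -5*z**2*log(z**2 + 3)/2 + 5*z**2*log(2)/2, which equals f(z).

An antiderivative is F(z) = -5*(3*z**3*log(z**2/2 + 3/2) - 2*z**3 + 18*z - 18*sqrt(3)*atan(sqrt(3)*z/3))/18.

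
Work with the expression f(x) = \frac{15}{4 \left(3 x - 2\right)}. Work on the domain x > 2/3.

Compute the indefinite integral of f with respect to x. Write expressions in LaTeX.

F(x) = \frac{5 \log{\left(3 x - 2 \right)}}{4} + C

Whatever form F(x) takes, F'(x) = f(x) is non-negotiable.
Check: d/dx[\frac{5 \log{\left(3 x - 2 \right)}}{4}] = \frac{15}{12 x - 8}, which equals f(x).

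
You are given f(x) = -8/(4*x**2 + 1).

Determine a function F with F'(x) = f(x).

A candidate is checked by its d/dx: the result must match f(x).
Check: d/dx[-4*atan(2*x)] = -8/(4*x**2 + 1) = f(x).

An antiderivative is F(x) = -4*atan(2*x).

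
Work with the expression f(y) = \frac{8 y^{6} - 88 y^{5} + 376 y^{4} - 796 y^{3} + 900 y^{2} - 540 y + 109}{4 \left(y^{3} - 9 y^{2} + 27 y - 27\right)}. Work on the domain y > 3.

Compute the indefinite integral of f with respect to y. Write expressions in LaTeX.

F(y) = \frac{y^{4}}{2} - \frac{4 y^{3}}{3} + 2 y^{2} - y - \frac{1}{8 y^{2} - 48 y + 72} + C

Since d/dy undoes antidifferentiation here, F'(y) = f(y) is required of F(y).
Check: d/dy[\frac{y^{4}}{2} - \frac{4 y^{3}}{3} + 2 y^{2} - y - \frac{1}{8 y^{2} - 48 y + 72}] = \frac{8 y^{6} - 88 y^{5} + 376 y^{4} - 796 y^{3} + 900 y^{2} - 540 y + 109}{4 y^{3} - 36 y^{2} + 108 y - 108}, which equals f(y).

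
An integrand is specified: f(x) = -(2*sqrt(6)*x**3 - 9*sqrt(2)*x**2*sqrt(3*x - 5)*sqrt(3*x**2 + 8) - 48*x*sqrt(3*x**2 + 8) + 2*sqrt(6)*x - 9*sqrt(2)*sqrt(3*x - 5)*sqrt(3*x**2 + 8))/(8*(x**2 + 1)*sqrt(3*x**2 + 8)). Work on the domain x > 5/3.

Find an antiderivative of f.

An antiderivative is F(x) = (3*x/2 - 5/2)**(3/2) - sqrt(x**2/2 + 4/3)/2 + 3*log(3*x**2/2 + 3/2).

Since d/dx undoes antidifferentiation here, F'(x) = f(x) is required of F(x).
Check: d/dx[(3*x/2 - 5/2)**(3/2) - sqrt(x**2/2 + 4/3)/2 + 3*log(3*x**2/2 + 3/2)] = (-2*sqrt(6)*x**3 + 9*sqrt(2)*x**2*sqrt(3*x - 5)*sqrt(3*x**2 + 8) + 48*x*sqrt(3*x**2 + 8) - 2*sqrt(6)*x + 9*sqrt(2)*sqrt(3*x - 5)*sqrt(3*x**2 + 8))/(8*x**2*sqrt(3*x**2 + 8) + 8*sqrt(3*x**2 + 8)), which equals f(x).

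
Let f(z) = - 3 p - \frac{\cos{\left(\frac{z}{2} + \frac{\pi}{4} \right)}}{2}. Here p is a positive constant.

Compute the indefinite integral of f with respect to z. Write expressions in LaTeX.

Whatever form F(z) takes, F'(z) = f(z) is non-negotiable.
Check: d/dz[- 3 p z - \sin{\left(\frac{z}{2} + \frac{\pi}{4} \right)}] = - 3 p - \frac{\cos{\left(\frac{z}{2} + \frac{\pi}{4} \right)}}{2} = f(z).

F(z) = - 3 p z - \sin{\left(\frac{z}{2} + \frac{\pi}{4} \right)} + C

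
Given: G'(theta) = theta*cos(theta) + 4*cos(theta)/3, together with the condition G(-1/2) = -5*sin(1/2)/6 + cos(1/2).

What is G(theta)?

G(theta) = theta*sin(theta) + 4*sin(theta)/3 + cos(theta)

The integrand splits into summands that can be handled one at a time.
A general antiderivative is theta*sin(theta) + 4*sin(theta)/3 + cos(theta) + C.
The condition gives C = -5*sin(1/2)/6 + cos(1/2) - (-5*sin(1/2)/6 + cos(1/2)) = 0.
So G(theta) = theta*sin(theta) + 4*sin(theta)/3 + cos(theta).
Check: d/dtheta[theta*sin(theta) + 4*sin(theta)/3 + cos(theta)] = theta*cos(theta) + 4*cos(theta)/3 = G'(theta).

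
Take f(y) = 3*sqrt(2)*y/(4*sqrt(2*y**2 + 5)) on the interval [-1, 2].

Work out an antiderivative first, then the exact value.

f matches the chain-rule pattern g'(h)*h' with inner function h(y) = y**2 + 5/2; substituting u = h(y) collapses the integral.
F(y) = 3*sqrt(2)*sqrt(2*y**2 + 5)/8 is an antiderivative of f.
Check: d/dy[3*sqrt(2)*sqrt(2*y**2 + 5)/8] = 3*sqrt(2)*y/(4*sqrt(2*y**2 + 5)) = f(y).
F(2) = 3*sqrt(26)/8; F(-1) = 3*sqrt(14)/8.
Integral = F(2) - F(-1) = -3*sqrt(14)/8 + 3*sqrt(26)/8.

Antiderivative: F(y) = 3*sqrt(2)*sqrt(2*y**2 + 5)/8; value = -3*sqrt(14)/8 + 3*sqrt(26)/8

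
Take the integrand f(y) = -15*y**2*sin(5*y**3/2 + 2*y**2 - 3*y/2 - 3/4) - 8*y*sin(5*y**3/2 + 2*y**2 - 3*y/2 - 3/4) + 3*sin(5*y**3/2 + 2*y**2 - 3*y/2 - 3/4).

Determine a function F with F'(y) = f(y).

An antiderivative is F(y) = 2*cos(5*y**3/2 + 2*y**2 - 3*y/2 - 3/4).

The substitution u = 5*y**3/2 + 2*y**2 - 3*y/2 - 3/4 works: f is exactly (dF/du)*(du/dy) for that inner function.
Check: d/dy[2*cos(5*y**3/2 + 2*y**2 - 3*y/2 - 3/4)] = -15*y**2*sin(5*y**3/2 + 2*y**2 - 3*y/2 - 3/4) - 8*y*sin(5*y**3/2 + 2*y**2 - 3*y/2 - 3/4) + 3*sin(5*y**3/2 + 2*y**2 - 3*y/2 - 3/4) = f(y).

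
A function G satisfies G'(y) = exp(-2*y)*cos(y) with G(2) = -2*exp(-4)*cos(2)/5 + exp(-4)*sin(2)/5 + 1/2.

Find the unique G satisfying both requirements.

Differentiate the proposed G(y) back; it has to land on the given G'(y).
A general antiderivative is exp(-2*y)*sin(y)/5 - 2*exp(-2*y)*cos(y)/5 + C.
The condition gives C = -2*exp(-4)*cos(2)/5 + exp(-4)*sin(2)/5 + 1/2 - (-2*exp(-4)*cos(2)/5 + exp(-4)*sin(2)/5) = 1/2.
So G(y) = 1/2 + exp(-2*y)*sin(y)/5 - 2*exp(-2*y)*cos(y)/5.
Check: d/dy[1/2 + exp(-2*y)*sin(y)/5 - 2*exp(-2*y)*cos(y)/5] = exp(-2*y)*cos(y) = G'(y).

G(y) = 1/2 + exp(-2*y)*sin(y)/5 - 2*exp(-2*y)*cos(y)/5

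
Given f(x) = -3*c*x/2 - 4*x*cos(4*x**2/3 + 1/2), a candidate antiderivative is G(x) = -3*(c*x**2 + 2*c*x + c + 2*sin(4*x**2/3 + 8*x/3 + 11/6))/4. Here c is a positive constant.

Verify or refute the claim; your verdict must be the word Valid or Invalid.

Invalid: d/dx[G] - f = -3*c/2 + 4*x*cos(4*x**2/3 + 1/2) - 4*x*cos(4*x**2/3 + 8*x/3 + 11/6) - 4*cos(4*x**2/3 + 8*x/3 + 11/6), which is not 0.

d/dx[G] = -3*c*x/2 - 3*c/2 - 4*x*cos(4*x**2/3 + 8*x/3 + 11/6) - 4*cos(4*x**2/3 + 8*x/3 + 11/6)
d/dx[G] - f(x) = -3*c/2 + 4*x*cos(4*x**2/3 + 1/2) - 4*x*cos(4*x**2/3 + 8*x/3 + 11/6) - 4*cos(4*x**2/3 + 8*x/3 + 11/6) != 0.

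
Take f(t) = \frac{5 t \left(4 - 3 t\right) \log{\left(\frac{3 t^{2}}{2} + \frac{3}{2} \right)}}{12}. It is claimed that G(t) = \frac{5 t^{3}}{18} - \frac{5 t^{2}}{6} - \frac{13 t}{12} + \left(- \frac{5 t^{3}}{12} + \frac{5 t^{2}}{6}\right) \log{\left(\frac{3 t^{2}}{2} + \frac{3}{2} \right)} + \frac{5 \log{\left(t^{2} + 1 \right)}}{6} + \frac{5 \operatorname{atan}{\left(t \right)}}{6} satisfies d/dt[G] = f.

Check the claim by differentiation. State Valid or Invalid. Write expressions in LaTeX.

Invalid: d/dt[G] - f = - \frac{1}{4}, which is not 0.

d/dt[G] = - \frac{5 t^{2} \log{\left(t^{2} + 1 \right)}}{4} - \frac{5 t^{2} \log{\left(3 \right)}}{4} + \frac{5 t^{2} \log{\left(2 \right)}}{4} + \frac{5 t \log{\left(t^{2} + 1 \right)}}{3} - \frac{5 t \log{\left(2 \right)}}{3} + \frac{5 t \log{\left(3 \right)}}{3} - \frac{1}{4}
d/dt[G] - f(t) = - \frac{1}{4} != 0.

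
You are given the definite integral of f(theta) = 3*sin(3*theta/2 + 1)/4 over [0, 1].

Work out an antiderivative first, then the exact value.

Antiderivative: F(theta) = -cos(3*theta/2 + 1)/2; value = cos(1)/2 - cos(5/2)/2

Any candidate F(theta) must reproduce f(theta) exactly when differentiated.
F(theta) = -cos(3*theta/2 + 1)/2 is an antiderivative of f.
Check: d/dtheta[-cos(3*theta/2 + 1)/2] = 3*sin(3*theta/2 + 1)/4 = f(theta).
F(1) = -cos(5/2)/2; F(0) = -cos(1)/2.
Integral = F(1) - F(0) = cos(1)/2 - cos(5/2)/2.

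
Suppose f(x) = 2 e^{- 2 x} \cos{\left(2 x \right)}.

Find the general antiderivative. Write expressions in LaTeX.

Since d/dx undoes antidifferentiation here, F'(x) = f(x) is required of F(x).
Check: d/dx[\frac{e^{- 2 x} \sin{\left(2 x \right)}}{2} - \frac{e^{- 2 x} \cos{\left(2 x \right)}}{2}] = 2 e^{- 2 x} \cos{\left(2 x \right)} = f(x).

F(x) = \frac{e^{- 2 x} \sin{\left(2 x \right)}}{2} - \frac{e^{- 2 x} \cos{\left(2 x \right)}}{2} + C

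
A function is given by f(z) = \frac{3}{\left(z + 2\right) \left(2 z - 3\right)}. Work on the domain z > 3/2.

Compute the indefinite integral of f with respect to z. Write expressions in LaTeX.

F(z) = \frac{3 \log{\left(z - \frac{3}{2} \right)}}{7} - \frac{3 \log{\left(z + 2 \right)}}{7} + C

Factor the denominator (\left(z + 2\right) \left(2 z - 3\right)) and decompose: f = \frac{6}{7 \left(2 z - 3\right)} - \frac{3}{7 \left(z + 2\right)}; each piece integrates to a log, atan, or power term.
Check: d/dz[\frac{3 \log{\left(z - \frac{3}{2} \right)}}{7} - \frac{3 \log{\left(z + 2 \right)}}{7}] = \frac{3}{2 z^{2} + z - 6}, which equals f(z).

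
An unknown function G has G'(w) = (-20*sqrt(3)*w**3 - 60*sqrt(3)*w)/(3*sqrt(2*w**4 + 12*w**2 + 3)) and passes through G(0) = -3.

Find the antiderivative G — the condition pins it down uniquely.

G'(w) matches the chain-rule pattern g'(h)*h' with inner function h(w) = 2*w**4/3 + 4*w**2 + 1; substituting u = h(w) collapses the integral.
A general antiderivative is -5*sqrt(2*w**4/3 + 4*w**2 + 1) + C.
The condition gives C = -3 - (-5) = 2.
So G(w) = -(5*sqrt(3)*sqrt(2*w**4 + 12*w**2 + 3) - 6)/3.
Check: d/dw[-(5*sqrt(3)*sqrt(2*w**4 + 12*w**2 + 3) - 6)/3] = (-20*sqrt(3)*w**3 - 60*sqrt(3)*w)/(3*sqrt(2*w**4 + 12*w**2 + 3)) = G'(w).

G(w) = -(5*sqrt(3)*sqrt(2*w**4 + 12*w**2 + 3) - 6)/3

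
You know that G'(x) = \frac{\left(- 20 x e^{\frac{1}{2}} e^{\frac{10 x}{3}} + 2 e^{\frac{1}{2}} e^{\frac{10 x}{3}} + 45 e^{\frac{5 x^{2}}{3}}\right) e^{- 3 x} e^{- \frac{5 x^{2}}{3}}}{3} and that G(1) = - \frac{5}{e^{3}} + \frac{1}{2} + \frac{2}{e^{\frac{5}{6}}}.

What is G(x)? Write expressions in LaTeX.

G(x) = 2 e^{- \frac{5 x^{2}}{3} + \frac{x}{3} + \frac{1}{2}} + \frac{1}{2} - 5 e^{- 3 x}

Any candidate G(x) must reproduce the stated G'(x) exactly.
A general antiderivative is 2 e^{- \frac{5 x^{2}}{3} + \frac{x}{3} + \frac{1}{2}} - 5 e^{- 3 x} + C.
The condition gives C = - \frac{5}{e^{3}} + \frac{1}{2} + \frac{2}{e^{\frac{5}{6}}} - (- \frac{5}{e^{3}} + \frac{2}{e^{\frac{5}{6}}}) = \frac{1}{2}.
So G(x) = 2 e^{- \frac{5 x^{2}}{3} + \frac{x}{3} + \frac{1}{2}} + \frac{1}{2} - 5 e^{- 3 x}.
Check: d/dx[2 e^{- \frac{5 x^{2}}{3} + \frac{x}{3} + \frac{1}{2}} + \frac{1}{2} - 5 e^{- 3 x}] = \frac{\left(- 20 x e^{\frac{1}{2}} e^{\frac{10 x}{3}} e^{- \frac{5 x^{2}}{3}} + 2 e^{\frac{1}{2}} e^{\frac{10 x}{3}} e^{- \frac{5 x^{2}}{3}} + 45\right) e^{- 3 x}}{3}, which equals G'(x).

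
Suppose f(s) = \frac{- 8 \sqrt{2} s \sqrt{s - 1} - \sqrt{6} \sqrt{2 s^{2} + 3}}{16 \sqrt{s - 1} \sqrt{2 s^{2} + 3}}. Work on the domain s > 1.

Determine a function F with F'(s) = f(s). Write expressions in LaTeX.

An antiderivative is F(s) = \frac{- \sqrt{6} \sqrt{s - 1} - 2 \sqrt{2} \sqrt{2 s^{2} + 3}}{8}.

Differentiate the proposed F(s) back; it has to land on f(s) exactly.
Check: d/ds[\frac{- \sqrt{6} \sqrt{s - 1} - 2 \sqrt{2} \sqrt{2 s^{2} + 3}}{8}] = \frac{- 8 \sqrt{2} s \sqrt{s - 1} - \sqrt{6} \sqrt{2 s^{2} + 3}}{16 \sqrt{s - 1} \sqrt{2 s^{2} + 3}} = f(s).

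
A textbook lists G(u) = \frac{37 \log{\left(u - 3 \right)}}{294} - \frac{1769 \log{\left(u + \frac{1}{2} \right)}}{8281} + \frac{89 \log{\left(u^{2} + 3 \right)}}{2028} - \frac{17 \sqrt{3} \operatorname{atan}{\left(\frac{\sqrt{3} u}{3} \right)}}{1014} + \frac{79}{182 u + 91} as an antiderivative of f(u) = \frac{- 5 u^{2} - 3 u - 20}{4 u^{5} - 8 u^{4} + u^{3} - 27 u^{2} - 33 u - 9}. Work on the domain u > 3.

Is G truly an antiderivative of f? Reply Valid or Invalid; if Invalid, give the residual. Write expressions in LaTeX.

Invalid: d/du[G] - f = \frac{10 u^{2} + 6 u + 40}{4 u^{5} - 8 u^{4} + u^{3} - 27 u^{2} - 33 u - 9}, which is not 0.

d/du[G] = \frac{5 u^{2} + 3 u + 20}{4 u^{5} - 8 u^{4} + u^{3} - 27 u^{2} - 33 u - 9}
d/du[G] - f(u) = \frac{10 u^{2} + 6 u + 40}{4 u^{5} - 8 u^{4} + u^{3} - 27 u^{2} - 33 u - 9} != 0.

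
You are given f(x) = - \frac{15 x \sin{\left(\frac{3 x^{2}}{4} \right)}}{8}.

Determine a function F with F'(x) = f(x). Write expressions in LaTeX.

The substitution u = \frac{3 x^{2}}{4} works: f is exactly (dF/du)*(du/dx) for that inner function.
Check: d/dx[\frac{5 \cos{\left(\frac{3 x^{2}}{4} \right)}}{4}] = - \frac{15 x \sin{\left(\frac{3 x^{2}}{4} \right)}}{8} = f(x).

An antiderivative is F(x) = \frac{5 \cos{\left(\frac{3 x^{2}}{4} \right)}}{4}.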